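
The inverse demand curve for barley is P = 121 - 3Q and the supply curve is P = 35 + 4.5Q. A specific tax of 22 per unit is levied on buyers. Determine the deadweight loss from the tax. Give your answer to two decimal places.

Without the tax, 121 - 3Q = 35 + 4.5Q so Q* = 11.4667 and P* = 86.6.
A tax on buyers shifts demand down by 22: (121 - 22) - 3Q = 35 + 4.5Q, so Q_t = 8.5333. Buyers pay P_b = 95.4; sellers receive P_s = P_b - 22 = 73.4.
Deadweight loss is the triangle between the curves from Q_t to Q*: (1/2)(11.4667 - 8.5333)(22) = 32.2667.

32.27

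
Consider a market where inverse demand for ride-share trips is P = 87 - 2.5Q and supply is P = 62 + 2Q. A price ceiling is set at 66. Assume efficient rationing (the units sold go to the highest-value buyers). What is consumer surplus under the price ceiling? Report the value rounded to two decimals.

Without the control, 87 - 2.5Q = 62 + 2Q so Q* = 5.5556 and P* = 73.1111.
At P = 66, sellers supply (66 - 62)/2 = 2 while buyers want more, so the quantity traded is 2 at price 66.
The demand price at Q = 2 is 82. CS is the trapezoid between demand and 66 over [0, 2]: (1/2)[(87 - 66) + (82 - 66)](2) = 37.

37.00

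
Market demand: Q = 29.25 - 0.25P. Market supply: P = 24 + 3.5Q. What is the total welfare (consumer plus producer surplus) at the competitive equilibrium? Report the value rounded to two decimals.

576.60

Rewriting demand in inverse form: P = 117 - 4Q.
Setting demand equal to supply, 93 = 7.5Q, so Q* = 12.4 and P* = 67.4.
CS = (1/2)(12.4)(49.6) = 307.52 and PS = (1/2)(12.4)(43.4) = 269.08, so total surplus = 576.6.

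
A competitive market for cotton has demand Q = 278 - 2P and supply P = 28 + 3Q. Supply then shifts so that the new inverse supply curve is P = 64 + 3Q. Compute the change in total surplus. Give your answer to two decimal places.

Rewriting demand in inverse form: P = 139 - 0.5Q.
Initial equilibrium: Q_0 = 31.7143, P_0 = 123.1429; CS_0 = (1/2)(31.7143)(15.8571) = 251.449, PS_0 = (1/2)(31.7143)(95.1429) = 1508.6939.
New equilibrium: 139 - 0.5Q = 64 + 3Q gives Q_1 = 21.4286, P_1 = 128.2857; CS_1 = 114.7959, PS_1 = 688.7755.
Change in total surplus = (114.7959 + 688.7755) - (251.449 + 1508.6939) = -956.5714.

-956.57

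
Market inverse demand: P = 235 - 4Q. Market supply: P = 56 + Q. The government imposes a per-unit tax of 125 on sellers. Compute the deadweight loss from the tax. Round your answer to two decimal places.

Pre-tax equilibrium: 235 - 4Q = 56 + Q gives Q* = 35.8, P* = 91.8.
A tax on sellers shifts supply up by 125: 235 - 4Q = 56 + Q + 125, so Q_t = 10.8. Buyers pay P_b = 191.8; sellers receive P_s = P_b - 125 = 66.8.
The welfare triangle lost has base Q* - Q_t = 25 and height t = 125, so DWL = (1/2)(25)(125) = 1562.5.

1562.50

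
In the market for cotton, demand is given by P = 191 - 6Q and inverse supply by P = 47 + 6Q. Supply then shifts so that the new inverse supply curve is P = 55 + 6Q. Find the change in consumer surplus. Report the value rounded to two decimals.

Initial equilibrium: Q_0 = 12, P_0 = 119; CS_0 = (1/2)(12)(72) = 432, PS_0 = (1/2)(12)(72) = 432.
New equilibrium: 191 - 6Q = 55 + 6Q gives Q_1 = 11.3333, P_1 = 123; CS_1 = 385.3333, PS_1 = 385.3333.
Change in consumer surplus = 385.3333 - 432 = -46.6667.

-46.67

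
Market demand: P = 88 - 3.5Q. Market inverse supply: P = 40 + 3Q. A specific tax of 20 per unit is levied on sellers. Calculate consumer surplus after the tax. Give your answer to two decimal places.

Without the tax, 88 - 3.5Q = 40 + 3Q so Q* = 7.3846 and P* = 62.1538.
A tax on sellers shifts supply up by 20: 88 - 3.5Q = 40 + 3Q + 20, so Q_t = 4.3077. Buyers pay P_b = 72.9231; sellers receive P_s = P_b - 20 = 52.9231.
Consumer surplus is the triangle under demand above P_b: (1/2)(4.3077)(88 - 72.9231) = 32.4734.

32.47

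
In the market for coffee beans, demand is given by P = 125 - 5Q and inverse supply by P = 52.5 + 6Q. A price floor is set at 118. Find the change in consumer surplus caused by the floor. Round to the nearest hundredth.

Without the control, 125 - 5Q = 52.5 + 6Q so Q* = 6.5909 and P* = 92.0455.
At P = 118, buyers demand (125 - 118)/5 = 1.4 while sellers would supply more, so the quantity traded is 1.4 at price 118.
CS goes from (1/2)(6.5909)(32.9545) = 108.6002 to 4.9 (computed as (125 - 118)(1.4) - (1/2)(5)(1.4)^2), a change of -103.7002.

-103.70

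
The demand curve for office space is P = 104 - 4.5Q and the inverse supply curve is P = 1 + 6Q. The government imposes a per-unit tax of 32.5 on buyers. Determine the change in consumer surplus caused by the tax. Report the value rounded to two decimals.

-115.08

Pre-tax equilibrium: 104 - 4.5Q = 1 + 6Q gives Q* = 9.8095, P* = 59.8571.
With the tax, buyers' net willingness to pay falls by 32.5: (104 - 32.5) - 4.5Q = 1 + 6Q, so Q_t = 6.7143. Buyers pay P_b = 73.7857; sellers receive P_s = P_b - 32.5 = 41.2857.
CS falls from (1/2)(9.8095)(44.1429) = 216.5102 to (1/2)(6.7143)(30.2143) = 101.4337, a change of -115.0765.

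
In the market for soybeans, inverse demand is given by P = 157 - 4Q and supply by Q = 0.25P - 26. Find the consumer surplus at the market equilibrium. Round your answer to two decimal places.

87.78

Rewriting supply in inverse form: P = 104 + 4Q.
Set 157 - 4Q = 104 + 4Q, which gives 53 = 8Q, so Q* = 6.625 and P* = 157 - 4(6.625) = 130.5.
CS is the area between the demand curve and P* from 0 to Q*: (1/2)(6.625)(26.5) = 87.7812.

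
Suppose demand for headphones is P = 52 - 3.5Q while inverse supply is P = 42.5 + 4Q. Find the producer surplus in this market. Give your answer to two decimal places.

3.21

Setting demand equal to supply, 9.5 = 7.5Q, so Q* = 1.2667 and P* = 47.5667.
PS is the area between P* and the supply curve from 0 to Q*: (1/2)(1.2667)(5.0667) = 3.2089.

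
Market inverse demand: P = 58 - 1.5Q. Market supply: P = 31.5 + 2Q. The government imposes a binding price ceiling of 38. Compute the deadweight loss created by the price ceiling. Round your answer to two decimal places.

Without the control, 58 - 1.5Q = 31.5 + 2Q so Q* = 7.5714 and P* = 46.6429.
At the ceiling price 38, quantity supplied is (38 - 31.5)/2 = 3.25; supply is the short side, so Q = 3.25 trades at P = 38.
At Q = 3.25 the demand price is 53.125 and the supply price is 38. Deadweight loss is the triangle between the curves from 3.25 to 7.5714: (1/2)(53.125 - 38)(7.5714 - 3.25) = 32.6808.

32.68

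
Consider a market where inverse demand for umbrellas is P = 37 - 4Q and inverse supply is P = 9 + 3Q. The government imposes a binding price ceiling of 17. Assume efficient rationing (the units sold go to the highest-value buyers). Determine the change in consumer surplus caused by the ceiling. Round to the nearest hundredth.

7.11

Without the control, 37 - 4Q = 9 + 3Q so Q* = 4 and P* = 21.
At P = 17, sellers supply (17 - 9)/3 = 2.6667 while buyers want more, so the quantity traded is 2.6667 at price 17.
CS goes from (1/2)(4)(16) = 32 to 39.1111 (computed as (37 - 17)(2.6667) - (1/2)(4)(2.6667)^2), a change of 7.1111.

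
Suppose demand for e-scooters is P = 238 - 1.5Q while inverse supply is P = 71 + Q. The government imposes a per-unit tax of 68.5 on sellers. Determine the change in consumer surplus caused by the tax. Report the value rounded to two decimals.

Without the tax, 238 - 1.5Q = 71 + Q so Q* = 66.8 and P* = 137.8.
With the tax, sellers need 68.5 more per unit: 238 - 1.5Q = 71 + Q + 68.5, so Q_t = 39.4. Buyers pay P_b = 178.9; sellers receive P_s = P_b - 68.5 = 110.4.
CS falls from (1/2)(66.8)(100.2) = 3346.68 to (1/2)(39.4)(59.1) = 1164.27, a change of -2182.41.

-2182.41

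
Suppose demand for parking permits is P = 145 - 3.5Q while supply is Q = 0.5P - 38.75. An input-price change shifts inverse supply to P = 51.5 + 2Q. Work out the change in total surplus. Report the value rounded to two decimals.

Rewriting supply in inverse form: P = 77.5 + 2Q.
Initial equilibrium: Q_0 = 12.2727, P_0 = 102.0455; CS_0 = (1/2)(12.2727)(42.9545) = 263.5847, PS_0 = (1/2)(12.2727)(24.5455) = 150.6198.
New equilibrium: 145 - 3.5Q = 51.5 + 2Q gives Q_1 = 17, P_1 = 85.5; CS_1 = 505.75, PS_1 = 289.
Change in total surplus = (505.75 + 289) - (263.5847 + 150.6198) = 380.5455.

380.55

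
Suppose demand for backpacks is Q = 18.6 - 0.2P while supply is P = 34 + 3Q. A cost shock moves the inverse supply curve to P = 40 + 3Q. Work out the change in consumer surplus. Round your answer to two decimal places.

-26.25

Rewriting demand in inverse form: P = 93 - 5Q.
Initial equilibrium: Q_0 = 7.375, P_0 = 56.125; CS_0 = (1/2)(7.375)(36.875) = 135.9766, PS_0 = (1/2)(7.375)(22.125) = 81.5859.
New equilibrium: 93 - 5Q = 40 + 3Q gives Q_1 = 6.625, P_1 = 59.875; CS_1 = 109.7266, PS_1 = 65.8359.
Change in consumer surplus = 109.7266 - 135.9766 = -26.25.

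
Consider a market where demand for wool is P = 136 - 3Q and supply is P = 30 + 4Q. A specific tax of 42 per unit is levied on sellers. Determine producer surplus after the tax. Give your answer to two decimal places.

167.18

Without the tax, 136 - 3Q = 30 + 4Q so Q* = 15.1429 and P* = 90.5714.
With the tax, sellers need 42 more per unit: 136 - 3Q = 30 + 4Q + 42, so Q_t = 9.1429. Buyers pay P_b = 108.5714; sellers receive P_s = P_b - 42 = 66.5714.
Producer surplus is the triangle above supply below P_s: (1/2)(9.1429)(66.5714 - 30) = 167.1837.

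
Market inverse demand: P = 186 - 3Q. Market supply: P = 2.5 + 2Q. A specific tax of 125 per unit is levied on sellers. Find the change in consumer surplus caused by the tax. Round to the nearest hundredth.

-1815.00

Without the tax, 186 - 3Q = 2.5 + 2Q so Q* = 36.7 and P* = 75.9.
With the tax, sellers need 125 more per unit: 186 - 3Q = 2.5 + 2Q + 125, so Q_t = 11.7. Buyers pay P_b = 150.9; sellers receive P_s = P_b - 125 = 25.9.
Consumers lose the trapezoid between P* and P_b out to Q_t plus the triangle from Q_t to Q*: change in CS = 205.335 - 2020.335 = -1815.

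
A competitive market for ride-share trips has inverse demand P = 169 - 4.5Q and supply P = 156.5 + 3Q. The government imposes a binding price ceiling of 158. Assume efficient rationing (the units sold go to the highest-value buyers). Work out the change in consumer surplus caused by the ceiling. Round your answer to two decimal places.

Without the control, 169 - 4.5Q = 156.5 + 3Q so Q* = 1.6667 and P* = 161.5.
At P = 158, sellers supply (158 - 156.5)/3 = 0.5 while buyers want more, so the quantity traded is 0.5 at price 158.
CS goes from (1/2)(1.6667)(7.5) = 6.25 to 4.9375 (computed as (169 - 158)(0.5) - (1/2)(4.5)(0.5)^2), a change of -1.3125.

-1.31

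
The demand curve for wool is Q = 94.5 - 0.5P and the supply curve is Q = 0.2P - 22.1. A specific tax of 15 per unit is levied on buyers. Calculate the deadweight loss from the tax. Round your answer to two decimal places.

Rewriting demand in inverse form: P = 189 - 2Q.
Rewriting supply in inverse form: P = 110.5 + 5Q.
Pre-tax equilibrium: 189 - 2Q = 110.5 + 5Q gives Q* = 11.2143, P* = 166.5714.
A tax on buyers shifts demand down by 15: (189 - 15) - 2Q = 110.5 + 5Q, so Q_t = 9.0714. Buyers pay P_b = 170.8571; sellers receive P_s = P_b - 15 = 155.8571.
Deadweight loss is the triangle between the curves from Q_t to Q*: (1/2)(11.2143 - 9.0714)(15) = 16.0714.

16.07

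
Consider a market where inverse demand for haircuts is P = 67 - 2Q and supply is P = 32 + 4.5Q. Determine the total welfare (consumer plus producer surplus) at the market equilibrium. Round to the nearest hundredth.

94.23

Set 67 - 2Q = 32 + 4.5Q, which gives 35 = 6.5Q, so Q* = 5.3846 and P* = 67 - 2(5.3846) = 56.2308.
Total surplus is the full triangle between the curves from 0 to Q*: (1/2)(5.3846)(67 - 32) = 94.2308.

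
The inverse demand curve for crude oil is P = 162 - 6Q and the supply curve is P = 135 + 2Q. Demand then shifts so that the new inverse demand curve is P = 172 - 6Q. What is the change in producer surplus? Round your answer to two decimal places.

10.00

Initial equilibrium: Q_0 = 3.375, P_0 = 141.75; CS_0 = (1/2)(3.375)(20.25) = 34.1719, PS_0 = (1/2)(3.375)(6.75) = 11.3906.
New equilibrium: 172 - 6Q = 135 + 2Q gives Q_1 = 4.625, P_1 = 144.25; CS_1 = 64.1719, PS_1 = 21.3906.
Change in producer surplus = 21.3906 - 11.3906 = 10.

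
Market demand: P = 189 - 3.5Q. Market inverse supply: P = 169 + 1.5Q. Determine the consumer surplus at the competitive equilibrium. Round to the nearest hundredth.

Equilibrium: 189 - 3.5Q = 169 + 1.5Q, so Q* = 4 and P* = 175.
The demand choke price is 189, so CS = (1/2)(Q*)(189 - P*) = (1/2)(4)(14) = 28.

28.00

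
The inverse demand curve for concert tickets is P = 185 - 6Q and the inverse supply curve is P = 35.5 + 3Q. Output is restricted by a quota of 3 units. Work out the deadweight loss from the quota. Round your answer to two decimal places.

833.68

Without the quota, 185 - 6Q = 35.5 + 3Q gives Q* = 16.6111.
At Q = 3 the demand price is 185 - 6(3) = 167 and the supply price is 35.5 + 3(3) = 44.5.
Deadweight loss is the triangle between the curves from 3 to 16.6111: (1/2)(167 - 44.5)(16.6111 - 3) = 833.6806.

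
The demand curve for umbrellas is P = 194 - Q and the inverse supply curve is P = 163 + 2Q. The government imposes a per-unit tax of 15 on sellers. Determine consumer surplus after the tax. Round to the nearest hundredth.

Without the tax, 194 - Q = 163 + 2Q so Q* = 10.3333 and P* = 183.6667.
With the tax, sellers need 15 more per unit: 194 - Q = 163 + 2Q + 15, so Q_t = 5.3333. Buyers pay P_b = 188.6667; sellers receive P_s = P_b - 15 = 173.6667.
Consumer surplus is the triangle under demand above P_b: (1/2)(5.3333)(194 - 188.6667) = 14.2222.

14.22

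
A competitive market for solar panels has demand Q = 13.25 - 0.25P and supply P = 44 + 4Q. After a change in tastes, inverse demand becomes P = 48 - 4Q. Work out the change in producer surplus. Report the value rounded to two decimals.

-2.03

Rewriting demand in inverse form: P = 53 - 4Q.
Initial equilibrium: Q_0 = 1.125, P_0 = 48.5; CS_0 = (1/2)(1.125)(4.5) = 2.5312, PS_0 = (1/2)(1.125)(4.5) = 2.5312.
New equilibrium: 48 - 4Q = 44 + 4Q gives Q_1 = 0.5, P_1 = 46; CS_1 = 0.5, PS_1 = 0.5.
Change in producer surplus = 0.5 - 2.5312 = -2.0312.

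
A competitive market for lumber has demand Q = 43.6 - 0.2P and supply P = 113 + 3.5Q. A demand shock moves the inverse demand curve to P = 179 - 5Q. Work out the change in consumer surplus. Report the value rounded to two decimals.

Rewriting demand in inverse form: P = 218 - 5Q.
Initial equilibrium: Q_0 = 12.3529, P_0 = 156.2353; CS_0 = (1/2)(12.3529)(61.7647) = 381.4879, PS_0 = (1/2)(12.3529)(43.2353) = 267.0415.
New equilibrium: 179 - 5Q = 113 + 3.5Q gives Q_1 = 7.7647, P_1 = 140.1765; CS_1 = 150.7266, PS_1 = 105.5087.
Change in consumer surplus = 150.7266 - 381.4879 = -230.7612.

-230.76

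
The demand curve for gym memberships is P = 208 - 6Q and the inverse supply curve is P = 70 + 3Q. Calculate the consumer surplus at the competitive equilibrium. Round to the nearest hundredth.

705.33

Set 208 - 6Q = 70 + 3Q, which gives 138 = 9Q, so Q* = 15.3333 and P* = 208 - 6(15.3333) = 116.
The demand choke price is 208, so CS = (1/2)(Q*)(208 - P*) = (1/2)(15.3333)(92) = 705.3333.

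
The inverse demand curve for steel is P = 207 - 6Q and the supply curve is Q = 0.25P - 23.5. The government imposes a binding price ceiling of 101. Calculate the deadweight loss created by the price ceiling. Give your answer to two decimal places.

Rewriting supply in inverse form: P = 94 + 4Q.
Free-market equilibrium: 207 - 6Q = 94 + 4Q gives Q* = 11.3, P* = 139.2.
At P = 101, sellers supply (101 - 94)/4 = 1.75 while buyers want more, so the quantity traded is 1.75 at price 101.
At Q = 1.75 the demand price is 196.5 and the supply price is 101. Deadweight loss is the triangle between the curves from 1.75 to 11.3: (1/2)(196.5 - 101)(11.3 - 1.75) = 456.0125.

456.01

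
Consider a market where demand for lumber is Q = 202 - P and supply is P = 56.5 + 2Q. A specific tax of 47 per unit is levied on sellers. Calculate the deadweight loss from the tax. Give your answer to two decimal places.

Rewriting demand in inverse form: P = 202 - Q.
Pre-tax equilibrium: 202 - Q = 56.5 + 2Q gives Q* = 48.5, P* = 153.5.
With the tax, sellers need 47 more per unit: 202 - Q = 56.5 + 2Q + 47, so Q_t = 32.8333. Buyers pay P_b = 169.1667; sellers receive P_s = P_b - 47 = 122.1667.
Deadweight loss is the triangle between the curves from Q_t to Q*: (1/2)(48.5 - 32.8333)(47) = 368.1667.

368.17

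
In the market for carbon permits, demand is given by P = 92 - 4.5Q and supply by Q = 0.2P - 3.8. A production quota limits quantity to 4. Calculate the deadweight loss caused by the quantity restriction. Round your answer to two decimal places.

Rewriting supply in inverse form: P = 19 + 5Q.
Without the quota, 92 - 4.5Q = 19 + 5Q gives Q* = 7.6842.
At Q = 4 the demand price is 92 - 4.5(4) = 74 and the supply price is 19 + 5(4) = 39.
Deadweight loss is the triangle between the curves from 4 to 7.6842: (1/2)(74 - 39)(7.6842 - 4) = 64.4737.

64.47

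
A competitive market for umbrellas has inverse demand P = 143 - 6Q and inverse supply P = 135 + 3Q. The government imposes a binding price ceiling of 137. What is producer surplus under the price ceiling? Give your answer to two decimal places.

0.67

Free-market equilibrium: 143 - 6Q = 135 + 3Q gives Q* = 0.8889, P* = 137.6667.
At the ceiling price 137, quantity supplied is (137 - 135)/3 = 0.6667; supply is the short side, so Q = 0.6667 trades at P = 137.
PS is the triangle above supply below 137: (1/2)(0.6667)(137 - 135) = 0.6667.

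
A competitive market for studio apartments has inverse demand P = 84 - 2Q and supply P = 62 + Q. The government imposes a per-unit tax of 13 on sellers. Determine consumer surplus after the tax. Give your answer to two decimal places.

9.00

Without the tax, 84 - 2Q = 62 + Q so Q* = 7.3333 and P* = 69.3333.
A tax on sellers shifts supply up by 13: 84 - 2Q = 62 + Q + 13, so Q_t = 3. Buyers pay P_b = 78; sellers receive P_s = P_b - 13 = 65.
CS = (1/2)(Q_t)(84 - P_b) = (1/2)(3)(6) = 9.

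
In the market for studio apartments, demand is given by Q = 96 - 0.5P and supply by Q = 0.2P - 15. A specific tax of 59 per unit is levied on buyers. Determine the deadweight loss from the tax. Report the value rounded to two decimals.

248.64

Rewriting demand in inverse form: P = 192 - 2Q.
Rewriting supply in inverse form: P = 75 + 5Q.
Pre-tax equilibrium: 192 - 2Q = 75 + 5Q gives Q* = 16.7143, P* = 158.5714.
With the tax, buyers' net willingness to pay falls by 59: (192 - 59) - 2Q = 75 + 5Q, so Q_t = 8.2857. Buyers pay P_b = 175.4286; sellers receive P_s = P_b - 59 = 116.4286.
The welfare triangle lost has base Q* - Q_t = 8.4286 and height t = 59, so DWL = (1/2)(8.4286)(59) = 248.6429.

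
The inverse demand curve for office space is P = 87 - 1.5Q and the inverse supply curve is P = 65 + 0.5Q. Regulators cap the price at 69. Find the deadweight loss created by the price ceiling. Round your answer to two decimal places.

Free-market equilibrium: 87 - 1.5Q = 65 + 0.5Q gives Q* = 11, P* = 70.5.
At P = 69, sellers supply (69 - 65)/0.5 = 8 while buyers want more, so the quantity traded is 8 at price 69.
At Q = 8 the demand price is 75 and the supply price is 69. Deadweight loss is the triangle between the curves from 8 to 11: (1/2)(75 - 69)(11 - 8) = 9.

9.00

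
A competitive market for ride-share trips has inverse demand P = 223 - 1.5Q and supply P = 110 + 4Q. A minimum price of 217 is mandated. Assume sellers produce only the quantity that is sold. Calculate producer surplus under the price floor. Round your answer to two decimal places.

396.00

Without the control, 223 - 1.5Q = 110 + 4Q so Q* = 20.5455 and P* = 192.1818.
At P = 217, buyers demand (223 - 217)/1.5 = 4 while sellers would supply more, so the quantity traded is 4 at price 217.
The supply price at Q = 4 is 126. PS is the trapezoid between 217 and supply over [0, 4]: (1/2)[(217 - 110) + (217 - 126)](4) = 396.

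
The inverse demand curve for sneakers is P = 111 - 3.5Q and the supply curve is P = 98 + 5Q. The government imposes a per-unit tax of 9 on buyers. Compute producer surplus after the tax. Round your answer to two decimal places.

0.55

Without the tax, 111 - 3.5Q = 98 + 5Q so Q* = 1.5294 and P* = 105.6471.
A tax on buyers shifts demand down by 9: (111 - 9) - 3.5Q = 98 + 5Q, so Q_t = 0.4706. Buyers pay P_b = 109.3529; sellers receive P_s = P_b - 9 = 100.3529.
Producer surplus is the triangle above supply below P_s: (1/2)(0.4706)(100.3529 - 98) = 0.5536.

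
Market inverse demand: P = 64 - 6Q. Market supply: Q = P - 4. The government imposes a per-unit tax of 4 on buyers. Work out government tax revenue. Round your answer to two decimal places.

Rewriting supply in inverse form: P = 4 + Q.
Pre-tax equilibrium: 64 - 6Q = 4 + Q gives Q* = 8.5714, P* = 12.5714.
A tax on buyers shifts demand down by 4: (64 - 4) - 6Q = 4 + Q, so Q_t = 8. Buyers pay P_b = 16; sellers receive P_s = P_b - 4 = 12.
Tax revenue = t x Q_t = 4 x 8 = 32.

32.00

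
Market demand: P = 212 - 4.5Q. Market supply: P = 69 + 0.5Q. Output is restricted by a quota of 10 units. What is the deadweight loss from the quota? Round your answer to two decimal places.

864.90

Unrestricted equilibrium: Q* = (212 - 69)/(4.5 + 0.5) = 28.6.
At Q = 10 the demand price is 212 - 4.5(10) = 167 and the supply price is 69 + 0.5(10) = 74.
Deadweight loss is the triangle between the curves from 10 to 28.6: (1/2)(167 - 74)(28.6 - 10) = 864.9.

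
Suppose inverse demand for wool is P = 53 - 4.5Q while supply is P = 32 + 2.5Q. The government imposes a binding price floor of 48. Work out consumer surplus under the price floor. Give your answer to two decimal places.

Without the control, 53 - 4.5Q = 32 + 2.5Q so Q* = 3 and P* = 39.5.
At the floor price 48, quantity demanded is (53 - 48)/4.5 = 1.1111; demand is the short side, so Q = 1.1111 trades at P = 48.
CS is the triangle under demand above 48: (1/2)(1.1111)(53 - 48) = 2.7778.

2.78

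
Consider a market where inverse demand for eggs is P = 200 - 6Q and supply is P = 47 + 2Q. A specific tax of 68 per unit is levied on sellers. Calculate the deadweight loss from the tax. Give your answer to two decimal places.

289.00

Without the tax, 200 - 6Q = 47 + 2Q so Q* = 19.125 and P* = 85.25.
With the tax, sellers need 68 more per unit: 200 - 6Q = 47 + 2Q + 68, so Q_t = 10.625. Buyers pay P_b = 136.25; sellers receive P_s = P_b - 68 = 68.25.
The welfare triangle lost has base Q* - Q_t = 8.5 and height t = 68, so DWL = (1/2)(8.5)(68) = 289.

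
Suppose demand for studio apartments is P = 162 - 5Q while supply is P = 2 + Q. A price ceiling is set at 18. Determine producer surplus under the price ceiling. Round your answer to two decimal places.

Without the control, 162 - 5Q = 2 + Q so Q* = 26.6667 and P* = 28.6667.
At the ceiling price 18, quantity supplied is (18 - 2)/1 = 16; supply is the short side, so Q = 16 trades at P = 18.
PS is the triangle above supply below 18: (1/2)(16)(18 - 2) = 128.

128.00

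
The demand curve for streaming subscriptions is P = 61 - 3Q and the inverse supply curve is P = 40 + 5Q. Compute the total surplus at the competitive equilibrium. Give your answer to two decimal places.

27.56

Equilibrium: 61 - 3Q = 40 + 5Q, so Q* = 2.625 and P* = 53.125.
Total surplus is the full triangle between the curves from 0 to Q*: (1/2)(2.625)(61 - 40) = 27.5625.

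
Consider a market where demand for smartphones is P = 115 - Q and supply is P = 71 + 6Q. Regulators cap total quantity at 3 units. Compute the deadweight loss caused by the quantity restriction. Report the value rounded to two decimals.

37.79

Without the quota, 115 - Q = 71 + 6Q gives Q* = 6.2857.
At Q = 3 the demand price is 115 - (3) = 112 and the supply price is 71 + 6(3) = 89.
DWL = (1/2)(gap between curves at 3) x (Q* - 3) = (1/2)(23)(3.2857) = 37.7857.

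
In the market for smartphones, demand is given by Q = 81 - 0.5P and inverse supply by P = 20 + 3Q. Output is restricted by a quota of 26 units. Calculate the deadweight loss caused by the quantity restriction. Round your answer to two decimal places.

Rewriting demand in inverse form: P = 162 - 2Q.
Unrestricted equilibrium: Q* = (162 - 20)/(2 + 3) = 28.4.
At Q = 26 the demand price is 162 - 2(26) = 110 and the supply price is 20 + 3(26) = 98.
Deadweight loss is the triangle between the curves from 26 to 28.4: (1/2)(110 - 98)(28.4 - 26) = 14.4.

14.40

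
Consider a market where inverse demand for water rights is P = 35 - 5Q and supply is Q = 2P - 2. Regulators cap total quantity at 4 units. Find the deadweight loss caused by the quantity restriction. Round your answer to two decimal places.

13.09

Rewriting supply in inverse form: P = 1 + 0.5Q.
Unrestricted equilibrium: Q* = (35 - 1)/(5 + 0.5) = 6.1818.
At Q = 4 the demand price is 35 - 5(4) = 15 and the supply price is 1 + 0.5(4) = 3.
Deadweight loss is the triangle between the curves from 4 to 6.1818: (1/2)(15 - 3)(6.1818 - 4) = 13.0909.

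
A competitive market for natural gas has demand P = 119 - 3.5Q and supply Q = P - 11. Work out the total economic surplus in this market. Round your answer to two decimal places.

1296.00

Rewriting supply in inverse form: P = 11 + Q.
Setting demand equal to supply, 108 = 4.5Q, so Q* = 24 and P* = 35.
CS = (1/2)(24)(84) = 1008 and PS = (1/2)(24)(24) = 288, so total surplus = 1296.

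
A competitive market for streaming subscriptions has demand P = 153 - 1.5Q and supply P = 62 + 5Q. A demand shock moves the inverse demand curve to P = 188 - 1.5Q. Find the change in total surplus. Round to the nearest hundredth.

584.23

Initial equilibrium: Q_0 = 14, P_0 = 132; CS_0 = (1/2)(14)(21) = 147, PS_0 = (1/2)(14)(70) = 490.
New equilibrium: 188 - 1.5Q = 62 + 5Q gives Q_1 = 19.3846, P_1 = 158.9231; CS_1 = 281.8225, PS_1 = 939.4083.
Change in total surplus = (281.8225 + 939.4083) - (147 + 490) = 584.2308.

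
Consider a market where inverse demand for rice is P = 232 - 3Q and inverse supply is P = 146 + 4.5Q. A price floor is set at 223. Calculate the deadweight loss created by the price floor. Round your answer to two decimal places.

268.82

Free-market equilibrium: 232 - 3Q = 146 + 4.5Q gives Q* = 11.4667, P* = 197.6.
At the floor price 223, quantity demanded is (232 - 223)/3 = 3; demand is the short side, so Q = 3 trades at P = 223.
At Q = 3 the demand price is 223 and the supply price is 159.5. Deadweight loss is the triangle between the curves from 3 to 11.4667: (1/2)(223 - 159.5)(11.4667 - 3) = 268.8167.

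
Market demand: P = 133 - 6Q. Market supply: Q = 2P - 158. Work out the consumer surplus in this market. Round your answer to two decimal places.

Rewriting supply in inverse form: P = 79 + 0.5Q.
Equilibrium: 133 - 6Q = 79 + 0.5Q, so Q* = 8.3077 and P* = 83.1538.
CS is the area between the demand curve and P* from 0 to Q*: (1/2)(8.3077)(49.8462) = 207.0533.

207.05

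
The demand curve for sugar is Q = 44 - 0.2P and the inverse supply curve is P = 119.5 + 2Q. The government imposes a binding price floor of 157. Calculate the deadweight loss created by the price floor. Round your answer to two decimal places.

10.81

Rewriting demand in inverse form: P = 220 - 5Q.
Free-market equilibrium: 220 - 5Q = 119.5 + 2Q gives Q* = 14.3571, P* = 148.2143.
At P = 157, buyers demand (220 - 157)/5 = 12.6 while sellers would supply more, so the quantity traded is 12.6 at price 157.
At Q = 12.6 the demand price is 157 and the supply price is 144.7. Deadweight loss is the triangle between the curves from 12.6 to 14.3571: (1/2)(157 - 144.7)(14.3571 - 12.6) = 10.8064.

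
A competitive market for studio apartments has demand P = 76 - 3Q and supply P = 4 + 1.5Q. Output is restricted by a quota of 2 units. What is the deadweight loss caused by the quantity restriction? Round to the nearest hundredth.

441.00

Without the quota, 76 - 3Q = 4 + 1.5Q gives Q* = 16.
At Q = 2 the demand price is 76 - 3(2) = 70 and the supply price is 4 + 1.5(2) = 7.
Deadweight loss is the triangle between the curves from 2 to 16: (1/2)(70 - 7)(16 - 2) = 441.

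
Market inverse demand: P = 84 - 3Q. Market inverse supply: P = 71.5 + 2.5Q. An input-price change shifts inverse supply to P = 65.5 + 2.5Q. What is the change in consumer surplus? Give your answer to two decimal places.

9.22

Initial equilibrium: Q_0 = 2.2727, P_0 = 77.1818; CS_0 = (1/2)(2.2727)(6.8182) = 7.7479, PS_0 = (1/2)(2.2727)(5.6818) = 6.4566.
New equilibrium: 84 - 3Q = 65.5 + 2.5Q gives Q_1 = 3.3636, P_1 = 73.9091; CS_1 = 16.9711, PS_1 = 14.1426.
Change in consumer surplus = 16.9711 - 7.7479 = 9.2231.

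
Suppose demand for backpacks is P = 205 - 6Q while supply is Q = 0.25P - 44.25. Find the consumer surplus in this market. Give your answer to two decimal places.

Rewriting supply in inverse form: P = 177 + 4Q.
Setting demand equal to supply, 28 = 10Q, so Q* = 2.8 and P* = 188.2.
The demand choke price is 205, so CS = (1/2)(Q*)(205 - P*) = (1/2)(2.8)(16.8) = 23.52.

23.52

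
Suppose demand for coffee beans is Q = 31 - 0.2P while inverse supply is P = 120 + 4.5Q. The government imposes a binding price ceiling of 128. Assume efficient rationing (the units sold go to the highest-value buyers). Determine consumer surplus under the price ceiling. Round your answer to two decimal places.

Rewriting demand in inverse form: P = 155 - 5Q.
Without the control, 155 - 5Q = 120 + 4.5Q so Q* = 3.6842 and P* = 136.5789.
At the ceiling price 128, quantity supplied is (128 - 120)/4.5 = 1.7778; supply is the short side, so Q = 1.7778 trades at P = 128.
The demand price at Q = 1.7778 is 146.1111. CS is the trapezoid between demand and 128 over [0, 1.7778]: (1/2)[(155 - 128) + (146.1111 - 128)](1.7778) = 40.0988.

40.10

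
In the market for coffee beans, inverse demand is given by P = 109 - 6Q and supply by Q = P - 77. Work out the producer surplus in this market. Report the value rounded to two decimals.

Rewriting supply in inverse form: P = 77 + Q.
Set 109 - 6Q = 77 + Q, which gives 32 = 7Q, so Q* = 4.5714 and P* = 109 - 6(4.5714) = 81.5714.
The supply curve's price intercept is 77, so PS = (1/2)(Q*)(P* - 77) = (1/2)(4.5714)(4.5714) = 10.449.

10.45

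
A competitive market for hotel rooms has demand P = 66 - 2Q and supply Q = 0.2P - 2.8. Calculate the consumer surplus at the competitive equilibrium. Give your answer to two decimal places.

55.18

Rewriting supply in inverse form: P = 14 + 5Q.
Equilibrium: 66 - 2Q = 14 + 5Q, so Q* = 7.4286 and P* = 51.1429.
CS is the area between the demand curve and P* from 0 to Q*: (1/2)(7.4286)(14.8571) = 55.1837.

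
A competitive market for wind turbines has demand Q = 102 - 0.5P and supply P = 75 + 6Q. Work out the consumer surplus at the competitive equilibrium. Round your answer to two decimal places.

Rewriting demand in inverse form: P = 204 - 2Q.
Set 204 - 2Q = 75 + 6Q, which gives 129 = 8Q, so Q* = 16.125 and P* = 204 - 2(16.125) = 171.75.
The demand choke price is 204, so CS = (1/2)(Q*)(204 - P*) = (1/2)(16.125)(32.25) = 260.0156.

260.02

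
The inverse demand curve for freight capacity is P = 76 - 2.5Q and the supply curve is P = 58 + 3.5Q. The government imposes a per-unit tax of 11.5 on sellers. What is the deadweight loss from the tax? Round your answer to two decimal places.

11.02

Without the tax, 76 - 2.5Q = 58 + 3.5Q so Q* = 3 and P* = 68.5.
A tax on sellers shifts supply up by 11.5: 76 - 2.5Q = 58 + 3.5Q + 11.5, so Q_t = 1.0833. Buyers pay P_b = 73.2917; sellers receive P_s = P_b - 11.5 = 61.7917.
Deadweight loss is the triangle between the curves from Q_t to Q*: (1/2)(3 - 1.0833)(11.5) = 11.0208.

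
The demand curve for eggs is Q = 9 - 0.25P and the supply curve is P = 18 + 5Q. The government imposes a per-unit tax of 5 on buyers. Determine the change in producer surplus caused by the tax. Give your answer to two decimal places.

Rewriting demand in inverse form: P = 36 - 4Q.
Without the tax, 36 - 4Q = 18 + 5Q so Q* = 2 and P* = 28.
With the tax, buyers' net willingness to pay falls by 5: (36 - 5) - 4Q = 18 + 5Q, so Q_t = 1.4444. Buyers pay P_b = 30.2222; sellers receive P_s = P_b - 5 = 25.2222.
PS falls from (1/2)(2)(10) = 10 to (1/2)(1.4444)(7.2222) = 5.216, a change of -4.784.

-4.78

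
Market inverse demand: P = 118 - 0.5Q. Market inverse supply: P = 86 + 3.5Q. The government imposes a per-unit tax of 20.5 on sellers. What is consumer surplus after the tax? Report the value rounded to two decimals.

Without the tax, 118 - 0.5Q = 86 + 3.5Q so Q* = 8 and P* = 114.
A tax on sellers shifts supply up by 20.5: 118 - 0.5Q = 86 + 3.5Q + 20.5, so Q_t = 2.875. Buyers pay P_b = 116.5625; sellers receive P_s = P_b - 20.5 = 96.0625.
Consumer surplus is the triangle under demand above P_b: (1/2)(2.875)(118 - 116.5625) = 2.0664.

2.07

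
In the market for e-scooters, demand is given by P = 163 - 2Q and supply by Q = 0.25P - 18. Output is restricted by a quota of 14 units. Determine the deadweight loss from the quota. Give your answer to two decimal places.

4.08

Rewriting supply in inverse form: P = 72 + 4Q.
Without the quota, 163 - 2Q = 72 + 4Q gives Q* = 15.1667.
At Q = 14 the demand price is 163 - 2(14) = 135 and the supply price is 72 + 4(14) = 128.
DWL = (1/2)(gap between curves at 14) x (Q* - 14) = (1/2)(7)(1.1667) = 4.0833.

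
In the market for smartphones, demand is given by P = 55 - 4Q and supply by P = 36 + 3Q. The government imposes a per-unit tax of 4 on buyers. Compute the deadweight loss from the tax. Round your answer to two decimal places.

1.14

Pre-tax equilibrium: 55 - 4Q = 36 + 3Q gives Q* = 2.7143, P* = 44.1429.
A tax on buyers shifts demand down by 4: (55 - 4) - 4Q = 36 + 3Q, so Q_t = 2.1429. Buyers pay P_b = 46.4286; sellers receive P_s = P_b - 4 = 42.4286.
Deadweight loss is the triangle between the curves from Q_t to Q*: (1/2)(2.7143 - 2.1429)(4) = 1.1429.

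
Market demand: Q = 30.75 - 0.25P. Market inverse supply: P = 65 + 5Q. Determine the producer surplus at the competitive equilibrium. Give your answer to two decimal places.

103.83

Rewriting demand in inverse form: P = 123 - 4Q.
Setting demand equal to supply, 58 = 9Q, so Q* = 6.4444 and P* = 97.2222.
Producer surplus is the triangle above supply below P*: (1/2)(6.4444)(97.2222 - 65) = (1/2)(6.4444)(32.2222) = 103.8272.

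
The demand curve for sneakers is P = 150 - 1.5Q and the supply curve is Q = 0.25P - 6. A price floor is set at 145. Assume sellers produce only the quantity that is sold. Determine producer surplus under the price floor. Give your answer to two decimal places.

381.11

Rewriting supply in inverse form: P = 24 + 4Q.
Without the control, 150 - 1.5Q = 24 + 4Q so Q* = 22.9091 and P* = 115.6364.
At P = 145, buyers demand (150 - 145)/1.5 = 3.3333 while sellers would supply more, so the quantity traded is 3.3333 at price 145.
The supply price at Q = 3.3333 is 37.3333. PS is the trapezoid between 145 and supply over [0, 3.3333]: (1/2)[(145 - 24) + (145 - 37.3333)](3.3333) = 381.1111.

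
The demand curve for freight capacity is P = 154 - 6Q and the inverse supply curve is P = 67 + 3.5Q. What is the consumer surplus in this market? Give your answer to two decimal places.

Setting demand equal to supply, 87 = 9.5Q, so Q* = 9.1579 and P* = 99.0526.
The demand choke price is 154, so CS = (1/2)(Q*)(154 - P*) = (1/2)(9.1579)(54.9474) = 251.6011.

251.60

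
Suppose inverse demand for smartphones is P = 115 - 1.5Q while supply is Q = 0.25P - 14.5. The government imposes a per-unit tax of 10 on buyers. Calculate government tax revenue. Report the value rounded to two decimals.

85.45

Rewriting supply in inverse form: P = 58 + 4Q.
Pre-tax equilibrium: 115 - 1.5Q = 58 + 4Q gives Q* = 10.3636, P* = 99.4545.
A tax on buyers shifts demand down by 10: (115 - 10) - 1.5Q = 58 + 4Q, so Q_t = 8.5455. Buyers pay P_b = 102.1818; sellers receive P_s = P_b - 10 = 92.1818.
Tax revenue = t x Q_t = 10 x 8.5455 = 85.4545.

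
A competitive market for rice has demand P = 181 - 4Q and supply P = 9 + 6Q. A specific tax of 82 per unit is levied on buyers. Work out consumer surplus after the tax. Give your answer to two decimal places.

Pre-tax equilibrium: 181 - 4Q = 9 + 6Q gives Q* = 17.2, P* = 112.2.
With the tax, buyers' net willingness to pay falls by 82: (181 - 82) - 4Q = 9 + 6Q, so Q_t = 9. Buyers pay P_b = 145; sellers receive P_s = P_b - 82 = 63.
Consumer surplus is the triangle under demand above P_b: (1/2)(9)(181 - 145) = 162.

162.00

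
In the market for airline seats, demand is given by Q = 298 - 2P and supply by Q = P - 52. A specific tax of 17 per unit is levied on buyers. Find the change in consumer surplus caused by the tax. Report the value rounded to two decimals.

Rewriting demand in inverse form: P = 149 - 0.5Q.
Rewriting supply in inverse form: P = 52 + Q.
Pre-tax equilibrium: 149 - 0.5Q = 52 + Q gives Q* = 64.6667, P* = 116.6667.
A tax on buyers shifts demand down by 17: (149 - 17) - 0.5Q = 52 + Q, so Q_t = 53.3333. Buyers pay P_b = 122.3333; sellers receive P_s = P_b - 17 = 105.3333.
CS falls from (1/2)(64.6667)(32.3333) = 1045.4444 to (1/2)(53.3333)(26.6667) = 711.1111, a change of -334.3333.

-334.33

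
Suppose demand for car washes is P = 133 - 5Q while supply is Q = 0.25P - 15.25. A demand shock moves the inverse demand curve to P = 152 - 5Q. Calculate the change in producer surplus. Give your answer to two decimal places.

76.47

Rewriting supply in inverse form: P = 61 + 4Q.
Initial equilibrium: Q_0 = 8, P_0 = 93; CS_0 = (1/2)(8)(40) = 160, PS_0 = (1/2)(8)(32) = 128.
New equilibrium: 152 - 5Q = 61 + 4Q gives Q_1 = 10.1111, P_1 = 101.4444; CS_1 = 255.5864, PS_1 = 204.4691.
Change in producer surplus = 204.4691 - 128 = 76.4691.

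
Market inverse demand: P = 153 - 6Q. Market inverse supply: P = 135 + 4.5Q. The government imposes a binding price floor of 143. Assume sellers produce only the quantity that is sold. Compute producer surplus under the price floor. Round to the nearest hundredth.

Without the control, 153 - 6Q = 135 + 4.5Q so Q* = 1.7143 and P* = 142.7143.
At the floor price 143, quantity demanded is (153 - 143)/6 = 1.6667; demand is the short side, so Q = 1.6667 trades at P = 143.
The supply price at Q = 1.6667 is 142.5. PS is the trapezoid between 143 and supply over [0, 1.6667]: (1/2)[(143 - 135) + (143 - 142.5)](1.6667) = 7.0833.

7.08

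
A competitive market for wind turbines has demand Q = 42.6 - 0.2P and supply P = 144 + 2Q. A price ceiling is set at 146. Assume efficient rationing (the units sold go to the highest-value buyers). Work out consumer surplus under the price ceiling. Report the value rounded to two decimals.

64.50

Rewriting demand in inverse form: P = 213 - 5Q.
Without the control, 213 - 5Q = 144 + 2Q so Q* = 9.8571 and P* = 163.7143.
At the ceiling price 146, quantity supplied is (146 - 144)/2 = 1; supply is the short side, so Q = 1 trades at P = 146.
The demand price at Q = 1 is 208. CS is the trapezoid between demand and 146 over [0, 1]: (1/2)[(213 - 146) + (208 - 146)](1) = 64.5.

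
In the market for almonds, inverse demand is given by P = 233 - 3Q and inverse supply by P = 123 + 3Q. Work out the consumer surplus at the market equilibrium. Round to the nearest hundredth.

504.17

Equilibrium: 233 - 3Q = 123 + 3Q, so Q* = 18.3333 and P* = 178.
Consumer surplus is the triangle under demand above P*: (1/2)(18.3333)(233 - 178) = (1/2)(18.3333)(55) = 504.1667.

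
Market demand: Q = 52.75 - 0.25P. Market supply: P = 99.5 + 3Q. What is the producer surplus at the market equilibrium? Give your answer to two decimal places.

Rewriting demand in inverse form: P = 211 - 4Q.
Setting demand equal to supply, 111.5 = 7Q, so Q* = 15.9286 and P* = 147.2857.
Producer surplus is the triangle above supply below P*: (1/2)(15.9286)(147.2857 - 99.5) = (1/2)(15.9286)(47.7857) = 380.5791.

380.58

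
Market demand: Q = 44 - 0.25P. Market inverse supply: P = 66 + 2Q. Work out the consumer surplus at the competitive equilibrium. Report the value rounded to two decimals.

672.22

Rewriting demand in inverse form: P = 176 - 4Q.
Setting demand equal to supply, 110 = 6Q, so Q* = 18.3333 and P* = 102.6667.
Consumer surplus is the triangle under demand above P*: (1/2)(18.3333)(176 - 102.6667) = (1/2)(18.3333)(73.3333) = 672.2222.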